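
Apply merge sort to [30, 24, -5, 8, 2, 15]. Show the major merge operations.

Divide and conquer:
  Merge [24] + [-5] -> [-5, 24]
  Merge [30] + [-5, 24] -> [-5, 24, 30]
  Merge [2] + [15] -> [2, 15]
  Merge [8] + [2, 15] -> [2, 8, 15]
  Merge [-5, 24, 30] + [2, 8, 15] -> [-5, 2, 8, 15, 24, 30]


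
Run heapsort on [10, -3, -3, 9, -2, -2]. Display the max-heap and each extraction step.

Build heap: [10, 9, -2, -3, -2, -3]
Extract 10: [9, -2, -2, -3, -3, 10]
Extract 9: [-2, -3, -2, -3, 9, 10]
Extract -2: [-2, -3, -3, -2, 9, 10]
Extract -2: [-3, -3, -2, -2, 9, 10]
Extract -3: [-3, -3, -2, -2, 9, 10]


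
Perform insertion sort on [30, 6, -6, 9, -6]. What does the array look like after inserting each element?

First element 30 is already 'sorted'
Insert 6: shifted 1 elements -> [6, 30, -6, 9, -6]
Insert -6: shifted 2 elements -> [-6, 6, 30, 9, -6]
Insert 9: shifted 1 elements -> [-6, 6, 9, 30, -6]
Insert -6: shifted 3 elements -> [-6, -6, 6, 9, 30]


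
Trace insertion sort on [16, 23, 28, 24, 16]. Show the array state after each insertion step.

First element 16 is already 'sorted'
Insert 23: shifted 0 elements -> [16, 23, 28, 24, 16]
Insert 28: shifted 0 elements -> [16, 23, 28, 24, 16]
Insert 24: shifted 1 elements -> [16, 23, 24, 28, 16]
Insert 16: shifted 3 elements -> [16, 16, 23, 24, 28]


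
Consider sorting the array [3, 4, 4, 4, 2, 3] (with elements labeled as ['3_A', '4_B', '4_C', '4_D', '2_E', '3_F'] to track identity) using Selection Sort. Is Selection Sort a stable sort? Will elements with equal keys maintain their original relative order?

Trace Selection Sort on the labeled array (the key is the number; the letter only tracks identity):
  Pass 1: minimum of unsorted part is 2_E at index 4; swap it with 3_A at index 0 -> [2_E, 4_B, 4_C, 4_D, 3_A, 3_F]
  Pass 2: minimum of unsorted part is 3_A at index 4; swap it with 4_B at index 1 -> [2_E, 3_A, 4_C, 4_D, 4_B, 3_F]
  Pass 3: minimum of unsorted part is 3_F at index 5; swap it with 4_C at index 2 -> [2_E, 3_A, 3_F, 4_D, 4_B, 4_C]
  Pass 4: minimum 4_D is already at index 3; no swap -> [2_E, 3_A, 3_F, 4_D, 4_B, 4_C]
  Pass 5: minimum 4_B is already at index 4; no swap -> [2_E, 3_A, 3_F, 4_D, 4_B, 4_C]
Final order: [2_E, 3_A, 3_F, 4_D, 4_B, 4_C]
Equal keys:
  value 3: originally 3_A, 3_F; after sorting 3_A, 3_F -> order preserved
  value 4: originally 4_B, 4_C, 4_D; after sorting 4_D, 4_B, 4_C -> order changed
Equal keys were reordered, so Selection Sort is not stable: the long-range swap that moves the minimum into place can carry an element past an equal key. (One such input is enough; an unstable sort may happen to preserve order on other inputs, but it gives no guarantee.)
Answer: Not stable


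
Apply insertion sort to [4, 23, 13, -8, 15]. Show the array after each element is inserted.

First element 4 is already 'sorted'
Insert 23: shifted 0 elements -> [4, 23, 13, -8, 15]
Insert 13: shifted 1 elements -> [4, 13, 23, -8, 15]
Insert -8: shifted 3 elements -> [-8, 4, 13, 23, 15]
Insert 15: shifted 1 elements -> [-8, 4, 13, 15, 23]


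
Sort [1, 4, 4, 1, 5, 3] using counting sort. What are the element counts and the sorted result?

Count array: [0, 2, 0, 1, 2, 1]
(count[i] = number of elements equal to i)
Cumulative count: [0, 2, 2, 3, 5, 6]
Sorted: [1, 1, 3, 4, 4, 5]


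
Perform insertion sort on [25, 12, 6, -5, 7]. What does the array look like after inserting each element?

First element 25 is already 'sorted'
Insert 12: shifted 1 elements -> [12, 25, 6, -5, 7]
Insert 6: shifted 2 elements -> [6, 12, 25, -5, 7]
Insert -5: shifted 3 elements -> [-5, 6, 12, 25, 7]
Insert 7: shifted 2 elements -> [-5, 6, 7, 12, 25]


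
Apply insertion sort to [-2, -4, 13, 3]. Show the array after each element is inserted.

First element -2 is already 'sorted'
Insert -4: shifted 1 elements -> [-4, -2, 13, 3]
Insert 13: shifted 0 elements -> [-4, -2, 13, 3]
Insert 3: shifted 1 elements -> [-4, -2, 3, 13]


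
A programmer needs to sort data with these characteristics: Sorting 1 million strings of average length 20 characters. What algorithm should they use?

Best choice: MSD radix sort or Mergesort
Reason: MSD radix sort is a non-comparison sort that buckets the strings by successive character positions, running in time proportional to the total number of characters examined rather than O(n log n) string comparisons; mergesort is a stable O(n log n)-comparison alternative that works for arbitrary variable-length keys


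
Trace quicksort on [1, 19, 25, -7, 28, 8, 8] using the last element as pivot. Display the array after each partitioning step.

Partition 1: pivot=8 at index 3 -> [1, -7, 8, 8, 28, 25, 19]
Partition 2: pivot=8 at index 2 -> [1, -7, 8, 8, 28, 25, 19]
Partition 3: pivot=-7 at index 0 -> [-7, 1, 8, 8, 28, 25, 19]
Partition 4: pivot=19 at index 4 -> [-7, 1, 8, 8, 19, 25, 28]
Partition 5: pivot=28 at index 6 -> [-7, 1, 8, 8, 19, 25, 28]


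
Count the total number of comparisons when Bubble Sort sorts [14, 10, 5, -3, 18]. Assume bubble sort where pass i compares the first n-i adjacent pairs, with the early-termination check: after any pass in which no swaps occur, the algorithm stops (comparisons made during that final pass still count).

Pass 1: compare adjacent pairs (0,1)..(3,4) = 4 comparison(s), 3 swap(s) -> [10, 5, -3, 14, 18]
Pass 2: compare adjacent pairs (0,1)..(2,3) = 3 comparison(s), 2 swap(s) -> [5, -3, 10, 14, 18]
Pass 3: compare adjacent pairs (0,1)..(1,2) = 2 comparison(s), 1 swap(s) -> [-3, 5, 10, 14, 18]
Pass 4: compare adjacent pairs (0,1)..(0,1) = 1 comparison(s), 0 swap(s) -> [-3, 5, 10, 14, 18]
No swaps in this pass, so bubble sort stops here.
Total comparisons: 4 + 3 + 2 + 1 = 10


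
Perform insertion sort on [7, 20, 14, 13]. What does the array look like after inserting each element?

First element 7 is already 'sorted'
Insert 20: shifted 0 elements -> [7, 20, 14, 13]
Insert 14: shifted 1 elements -> [7, 14, 20, 13]
Insert 13: shifted 2 elements -> [7, 13, 14, 20]


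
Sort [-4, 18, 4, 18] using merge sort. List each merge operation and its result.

Divide and conquer:
  Merge [-4] + [18] -> [-4, 18]
  Merge [4] + [18] -> [4, 18]
  Merge [-4, 18] + [4, 18] -> [-4, 4, 18, 18]


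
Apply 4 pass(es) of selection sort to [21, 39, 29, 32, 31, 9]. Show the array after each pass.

Pass 1: Select minimum 9 at index 5, swap -> [9, 39, 29, 32, 31, 21]
Pass 2: Select minimum 21 at index 5, swap -> [9, 21, 29, 32, 31, 39]
Pass 3: Select minimum 29 at index 2, swap -> [9, 21, 29, 32, 31, 39]
Pass 4: Select minimum 31 at index 4, swap -> [9, 21, 29, 31, 32, 39]


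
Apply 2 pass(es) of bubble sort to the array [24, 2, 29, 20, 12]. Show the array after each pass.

After pass 1: [2, 24, 20, 12, 29] (3 swaps)
After pass 2: [2, 20, 12, 24, 29] (2 swaps)
Total swaps: 5


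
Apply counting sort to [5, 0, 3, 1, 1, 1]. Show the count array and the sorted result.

Count array: [1, 3, 0, 1, 0, 1]
(count[i] = number of elements equal to i)
Cumulative count: [1, 4, 4, 5, 5, 6]
Sorted: [0, 1, 1, 1, 3, 5]


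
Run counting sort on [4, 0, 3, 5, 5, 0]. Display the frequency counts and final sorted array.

Count array: [2, 0, 0, 1, 1, 2]
(count[i] = number of elements equal to i)
Cumulative count: [2, 2, 2, 3, 4, 6]
Sorted: [0, 0, 3, 4, 5, 5]


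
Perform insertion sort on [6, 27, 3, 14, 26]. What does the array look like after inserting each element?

First element 6 is already 'sorted'
Insert 27: shifted 0 elements -> [6, 27, 3, 14, 26]
Insert 3: shifted 2 elements -> [3, 6, 27, 14, 26]
Insert 14: shifted 1 elements -> [3, 6, 14, 27, 26]
Insert 26: shifted 1 elements -> [3, 6, 14, 26, 27]


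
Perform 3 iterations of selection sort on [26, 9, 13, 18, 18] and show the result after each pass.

Pass 1: Select minimum 9 at index 1, swap -> [9, 26, 13, 18, 18]
Pass 2: Select minimum 13 at index 2, swap -> [9, 13, 26, 18, 18]
Pass 3: Select minimum 18 at index 3, swap -> [9, 13, 18, 26, 18]


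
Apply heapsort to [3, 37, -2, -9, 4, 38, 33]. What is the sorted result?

Build heap: [38, 37, 33, -9, 4, -2, 3]
Extract 38: [37, 4, 33, -9, 3, -2, 38]
Extract 37: [33, 4, -2, -9, 3, 37, 38]
Extract 33: [4, 3, -2, -9, 33, 37, 38]
Extract 4: [3, -9, -2, 4, 33, 37, 38]
Extract 3: [-2, -9, 3, 4, 33, 37, 38]
Extract -2: [-9, -2, 3, 4, 33, 37, 38]


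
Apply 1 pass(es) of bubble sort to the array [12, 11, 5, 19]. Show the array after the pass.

After pass 1: [11, 5, 12, 19] (2 swaps)
Total swaps: 2


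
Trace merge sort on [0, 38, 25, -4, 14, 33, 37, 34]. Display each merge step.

Divide and conquer:
  Merge [0] + [38] -> [0, 38]
  Merge [25] + [-4] -> [-4, 25]
  Merge [0, 38] + [-4, 25] -> [-4, 0, 25, 38]
  Merge [14] + [33] -> [14, 33]
  Merge [37] + [34] -> [34, 37]
  Merge [14, 33] + [34, 37] -> [14, 33, 34, 37]
  Merge [-4, 0, 25, 38] + [14, 33, 34, 37] -> [-4, 0, 14, 25, 33, 34, 37, 38]


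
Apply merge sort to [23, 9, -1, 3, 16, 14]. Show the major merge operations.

Divide and conquer:
  Merge [9] + [-1] -> [-1, 9]
  Merge [23] + [-1, 9] -> [-1, 9, 23]
  Merge [16] + [14] -> [14, 16]
  Merge [3] + [14, 16] -> [3, 14, 16]
  Merge [-1, 9, 23] + [3, 14, 16] -> [-1, 3, 9, 14, 16, 23]


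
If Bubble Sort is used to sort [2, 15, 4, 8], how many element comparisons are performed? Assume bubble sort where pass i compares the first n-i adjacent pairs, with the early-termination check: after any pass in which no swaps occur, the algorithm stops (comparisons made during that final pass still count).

Pass 1: compare adjacent pairs (0,1)..(2,3) = 3 comparison(s), 2 swap(s) -> [2, 4, 8, 15]
Pass 2: compare adjacent pairs (0,1)..(1,2) = 2 comparison(s), 0 swap(s) -> [2, 4, 8, 15]
No swaps in this pass, so bubble sort stops here.
Total comparisons: 3 + 2 = 5


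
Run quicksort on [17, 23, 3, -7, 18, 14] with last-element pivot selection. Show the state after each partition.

Partition 1: pivot=14 at index 2 -> [3, -7, 14, 23, 18, 17]
Partition 2: pivot=-7 at index 0 -> [-7, 3, 14, 23, 18, 17]
Partition 3: pivot=17 at index 3 -> [-7, 3, 14, 17, 18, 23]
Partition 4: pivot=23 at index 5 -> [-7, 3, 14, 17, 18, 23]


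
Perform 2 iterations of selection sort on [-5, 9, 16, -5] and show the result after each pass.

Pass 1: Select minimum -5 at index 0, swap -> [-5, 9, 16, -5]
Pass 2: Select minimum -5 at index 3, swap -> [-5, -5, 16, 9]


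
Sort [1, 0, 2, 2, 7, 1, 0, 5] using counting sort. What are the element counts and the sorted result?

Count array: [2, 2, 2, 0, 0, 1, 0, 1]
(count[i] = number of elements equal to i)
Cumulative count: [2, 4, 6, 6, 6, 7, 7, 8]
Sorted: [0, 0, 1, 1, 2, 2, 5, 7]


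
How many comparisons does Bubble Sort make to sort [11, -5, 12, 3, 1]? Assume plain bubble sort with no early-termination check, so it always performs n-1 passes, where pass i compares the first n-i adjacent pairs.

Pass 1: compare adjacent pairs (0,1)..(3,4) = 4 comparison(s), 3 swap(s) -> [-5, 11, 3, 1, 12]
Pass 2: compare adjacent pairs (0,1)..(2,3) = 3 comparison(s), 2 swap(s) -> [-5, 3, 1, 11, 12]
Pass 3: compare adjacent pairs (0,1)..(1,2) = 2 comparison(s), 1 swap(s) -> [-5, 1, 3, 11, 12]
Pass 4: compare adjacent pairs (0,1)..(0,1) = 1 comparison(s), 0 swap(s) -> [-5, 1, 3, 11, 12]
Total comparisons: 4 + 3 + 2 + 1 = 10


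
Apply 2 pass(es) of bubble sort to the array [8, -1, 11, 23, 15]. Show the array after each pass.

After pass 1: [-1, 8, 11, 15, 23] (2 swaps)
After pass 2: [-1, 8, 11, 15, 23] (0 swaps)
Total swaps: 2


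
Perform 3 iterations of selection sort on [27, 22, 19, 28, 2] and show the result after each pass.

Pass 1: Select minimum 2 at index 4, swap -> [2, 22, 19, 28, 27]
Pass 2: Select minimum 19 at index 2, swap -> [2, 19, 22, 28, 27]
Pass 3: Select minimum 22 at index 2, swap -> [2, 19, 22, 28, 27]


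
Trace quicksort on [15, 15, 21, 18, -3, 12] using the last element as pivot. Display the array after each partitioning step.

Partition 1: pivot=12 at index 1 -> [-3, 12, 21, 18, 15, 15]
Partition 2: pivot=15 at index 3 -> [-3, 12, 15, 15, 21, 18]
Partition 3: pivot=18 at index 4 -> [-3, 12, 15, 15, 18, 21]


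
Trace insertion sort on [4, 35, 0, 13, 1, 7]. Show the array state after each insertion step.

First element 4 is already 'sorted'
Insert 35: shifted 0 elements -> [4, 35, 0, 13, 1, 7]
Insert 0: shifted 2 elements -> [0, 4, 35, 13, 1, 7]
Insert 13: shifted 1 elements -> [0, 4, 13, 35, 1, 7]
Insert 1: shifted 3 elements -> [0, 1, 4, 13, 35, 7]
Insert 7: shifted 2 elements -> [0, 1, 4, 7, 13, 35]


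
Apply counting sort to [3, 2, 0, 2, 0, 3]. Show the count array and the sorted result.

Count array: [2, 0, 2, 2]
(count[i] = number of elements equal to i)
Cumulative count: [2, 2, 4, 6]
Sorted: [0, 0, 2, 2, 3, 3]


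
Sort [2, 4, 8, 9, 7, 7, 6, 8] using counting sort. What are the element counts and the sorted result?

Count array: [0, 0, 1, 0, 1, 0, 1, 2, 2, 1]
(count[i] = number of elements equal to i)
Cumulative count: [0, 0, 1, 1, 2, 2, 3, 5, 7, 8]
Sorted: [2, 4, 6, 7, 7, 8, 8, 9]


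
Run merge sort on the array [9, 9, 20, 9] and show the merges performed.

Divide and conquer:
  Merge [9] + [9] -> [9, 9]
  Merge [20] + [9] -> [9, 20]
  Merge [9, 9] + [9, 20] -> [9, 9, 9, 20]


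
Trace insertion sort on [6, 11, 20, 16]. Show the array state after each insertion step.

First element 6 is already 'sorted'
Insert 11: shifted 0 elements -> [6, 11, 20, 16]
Insert 20: shifted 0 elements -> [6, 11, 20, 16]
Insert 16: shifted 1 elements -> [6, 11, 16, 20]


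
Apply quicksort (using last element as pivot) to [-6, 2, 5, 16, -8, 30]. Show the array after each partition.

Partition 1: pivot=30 at index 5 -> [-6, 2, 5, 16, -8, 30]
Partition 2: pivot=-8 at index 0 -> [-8, 2, 5, 16, -6, 30]
Partition 3: pivot=-6 at index 1 -> [-8, -6, 5, 16, 2, 30]
Partition 4: pivot=2 at index 2 -> [-8, -6, 2, 16, 5, 30]
Partition 5: pivot=5 at index 3 -> [-8, -6, 2, 5, 16, 30]


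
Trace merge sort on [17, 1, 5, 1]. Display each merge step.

Divide and conquer:
  Merge [17] + [1] -> [1, 17]
  Merge [5] + [1] -> [1, 5]
  Merge [1, 17] + [1, 5] -> [1, 1, 5, 17]


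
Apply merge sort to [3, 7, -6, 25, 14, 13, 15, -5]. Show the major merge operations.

Divide and conquer:
  Merge [3] + [7] -> [3, 7]
  Merge [-6] + [25] -> [-6, 25]
  Merge [3, 7] + [-6, 25] -> [-6, 3, 7, 25]
  Merge [14] + [13] -> [13, 14]
  Merge [15] + [-5] -> [-5, 15]
  Merge [13, 14] + [-5, 15] -> [-5, 13, 14, 15]
  Merge [-6, 3, 7, 25] + [-5, 13, 14, 15] -> [-6, -5, 3, 7, 13, 14, 15, 25]


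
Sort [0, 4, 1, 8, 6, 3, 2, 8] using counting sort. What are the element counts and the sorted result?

Count array: [1, 1, 1, 1, 1, 0, 1, 0, 2]
(count[i] = number of elements equal to i)
Cumulative count: [1, 2, 3, 4, 5, 5, 6, 6, 8]
Sorted: [0, 1, 2, 3, 4, 6, 8, 8]


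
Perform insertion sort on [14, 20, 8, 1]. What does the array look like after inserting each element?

First element 14 is already 'sorted'
Insert 20: shifted 0 elements -> [14, 20, 8, 1]
Insert 8: shifted 2 elements -> [8, 14, 20, 1]
Insert 1: shifted 3 elements -> [1, 8, 14, 20]


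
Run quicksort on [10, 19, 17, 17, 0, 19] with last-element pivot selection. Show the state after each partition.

Partition 1: pivot=19 at index 5 -> [10, 19, 17, 17, 0, 19]
Partition 2: pivot=0 at index 0 -> [0, 19, 17, 17, 10, 19]
Partition 3: pivot=10 at index 1 -> [0, 10, 17, 17, 19, 19]
Partition 4: pivot=19 at index 4 -> [0, 10, 17, 17, 19, 19]
Partition 5: pivot=17 at index 3 -> [0, 10, 17, 17, 19, 19]


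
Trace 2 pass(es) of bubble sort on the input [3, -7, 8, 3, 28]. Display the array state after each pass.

After pass 1: [-7, 3, 3, 8, 28] (2 swaps)
After pass 2: [-7, 3, 3, 8, 28] (0 swaps)
Total swaps: 2


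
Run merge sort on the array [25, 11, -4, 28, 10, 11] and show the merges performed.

Divide and conquer:
  Merge [11] + [-4] -> [-4, 11]
  Merge [25] + [-4, 11] -> [-4, 11, 25]
  Merge [10] + [11] -> [10, 11]
  Merge [28] + [10, 11] -> [10, 11, 28]
  Merge [-4, 11, 25] + [10, 11, 28] -> [-4, 10, 11, 11, 25, 28]


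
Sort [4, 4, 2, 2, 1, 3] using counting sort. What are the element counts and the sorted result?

Count array: [0, 1, 2, 1, 2]
(count[i] = number of elements equal to i)
Cumulative count: [0, 1, 3, 4, 6]
Sorted: [1, 2, 2, 3, 4, 4]


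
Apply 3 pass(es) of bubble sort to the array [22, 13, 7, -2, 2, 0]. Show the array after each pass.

After pass 1: [13, 7, -2, 2, 0, 22] (5 swaps)
After pass 2: [7, -2, 2, 0, 13, 22] (4 swaps)
After pass 3: [-2, 2, 0, 7, 13, 22] (3 swaps)
Total swaps: 12


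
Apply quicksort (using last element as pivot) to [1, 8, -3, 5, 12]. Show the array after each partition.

Partition 1: pivot=12 at index 4 -> [1, 8, -3, 5, 12]
Partition 2: pivot=5 at index 2 -> [1, -3, 5, 8, 12]
Partition 3: pivot=-3 at index 0 -> [-3, 1, 5, 8, 12]


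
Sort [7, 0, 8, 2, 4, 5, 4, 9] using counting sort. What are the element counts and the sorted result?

Count array: [1, 0, 1, 0, 2, 1, 0, 1, 1, 1]
(count[i] = number of elements equal to i)
Cumulative count: [1, 1, 2, 2, 4, 5, 5, 6, 7, 8]
Sorted: [0, 2, 4, 4, 5, 7, 8, 9]


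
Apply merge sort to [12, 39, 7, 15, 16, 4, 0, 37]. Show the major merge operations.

Divide and conquer:
  Merge [12] + [39] -> [12, 39]
  Merge [7] + [15] -> [7, 15]
  Merge [12, 39] + [7, 15] -> [7, 12, 15, 39]
  Merge [16] + [4] -> [4, 16]
  Merge [0] + [37] -> [0, 37]
  Merge [4, 16] + [0, 37] -> [0, 4, 16, 37]
  Merge [7, 12, 15, 39] + [0, 4, 16, 37] -> [0, 4, 7, 12, 15, 16, 37, 39]


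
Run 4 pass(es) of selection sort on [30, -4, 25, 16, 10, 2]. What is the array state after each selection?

Pass 1: Select minimum -4 at index 1, swap -> [-4, 30, 25, 16, 10, 2]
Pass 2: Select minimum 2 at index 5, swap -> [-4, 2, 25, 16, 10, 30]
Pass 3: Select minimum 10 at index 4, swap -> [-4, 2, 10, 16, 25, 30]
Pass 4: Select minimum 16 at index 3, swap -> [-4, 2, 10, 16, 25, 30]


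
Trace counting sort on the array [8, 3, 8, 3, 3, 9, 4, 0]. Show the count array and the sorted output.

Count array: [1, 0, 0, 3, 1, 0, 0, 0, 2, 1]
(count[i] = number of elements equal to i)
Cumulative count: [1, 1, 1, 4, 5, 5, 5, 5, 7, 8]
Sorted: [0, 3, 3, 3, 4, 8, 8, 9]


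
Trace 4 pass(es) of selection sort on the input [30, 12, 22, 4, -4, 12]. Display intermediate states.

Pass 1: Select minimum -4 at index 4, swap -> [-4, 12, 22, 4, 30, 12]
Pass 2: Select minimum 4 at index 3, swap -> [-4, 4, 22, 12, 30, 12]
Pass 3: Select minimum 12 at index 3, swap -> [-4, 4, 12, 22, 30, 12]
Pass 4: Select minimum 12 at index 5, swap -> [-4, 4, 12, 12, 30, 22]


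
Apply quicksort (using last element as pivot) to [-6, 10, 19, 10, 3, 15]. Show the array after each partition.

Partition 1: pivot=15 at index 4 -> [-6, 10, 10, 3, 15, 19]
Partition 2: pivot=3 at index 1 -> [-6, 3, 10, 10, 15, 19]
Partition 3: pivot=10 at index 3 -> [-6, 3, 10, 10, 15, 19]


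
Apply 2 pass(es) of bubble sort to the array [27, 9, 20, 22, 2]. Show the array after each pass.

After pass 1: [9, 20, 22, 2, 27] (4 swaps)
After pass 2: [9, 20, 2, 22, 27] (1 swaps)
Total swaps: 5


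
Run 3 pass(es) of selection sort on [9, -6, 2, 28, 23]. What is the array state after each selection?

Pass 1: Select minimum -6 at index 1, swap -> [-6, 9, 2, 28, 23]
Pass 2: Select minimum 2 at index 2, swap -> [-6, 2, 9, 28, 23]
Pass 3: Select minimum 9 at index 2, swap -> [-6, 2, 9, 28, 23]


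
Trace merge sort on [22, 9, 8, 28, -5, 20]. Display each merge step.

Divide and conquer:
  Merge [9] + [8] -> [8, 9]
  Merge [22] + [8, 9] -> [8, 9, 22]
  Merge [-5] + [20] -> [-5, 20]
  Merge [28] + [-5, 20] -> [-5, 20, 28]
  Merge [8, 9, 22] + [-5, 20, 28] -> [-5, 8, 9, 20, 22, 28]


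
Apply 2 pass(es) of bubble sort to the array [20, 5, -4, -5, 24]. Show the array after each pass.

After pass 1: [5, -4, -5, 20, 24] (3 swaps)
After pass 2: [-4, -5, 5, 20, 24] (2 swaps)
Total swaps: 5


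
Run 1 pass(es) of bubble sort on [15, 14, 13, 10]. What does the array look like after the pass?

After pass 1: [14, 13, 10, 15] (3 swaps)
Total swaps: 3


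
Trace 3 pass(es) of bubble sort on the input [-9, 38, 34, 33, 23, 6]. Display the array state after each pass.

After pass 1: [-9, 34, 33, 23, 6, 38] (4 swaps)
After pass 2: [-9, 33, 23, 6, 34, 38] (3 swaps)
After pass 3: [-9, 23, 6, 33, 34, 38] (2 swaps)
Total swaps: 9


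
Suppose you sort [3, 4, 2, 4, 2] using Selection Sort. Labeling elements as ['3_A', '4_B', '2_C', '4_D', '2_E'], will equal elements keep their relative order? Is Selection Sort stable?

Trace Selection Sort on the labeled array (the key is the number; the letter only tracks identity):
  Pass 1: minimum of unsorted part is 2_C at index 2; swap it with 3_A at index 0 -> [2_C, 4_B, 3_A, 4_D, 2_E]
  Pass 2: minimum of unsorted part is 2_E at index 4; swap it with 4_B at index 1 -> [2_C, 2_E, 3_A, 4_D, 4_B]
  Pass 3: minimum 3_A is already at index 2; no swap -> [2_C, 2_E, 3_A, 4_D, 4_B]
  Pass 4: minimum 4_D is already at index 3; no swap -> [2_C, 2_E, 3_A, 4_D, 4_B]
Final order: [2_C, 2_E, 3_A, 4_D, 4_B]
Equal keys:
  value 2: originally 2_C, 2_E; after sorting 2_C, 2_E -> order preserved
  value 4: originally 4_B, 4_D; after sorting 4_D, 4_B -> order changed
Equal keys were reordered, so Selection Sort is not stable: the long-range swap that moves the minimum into place can carry an element past an equal key. (One such input is enough; an unstable sort may happen to preserve order on other inputs, but it gives no guarantee.)
Answer: Not stable


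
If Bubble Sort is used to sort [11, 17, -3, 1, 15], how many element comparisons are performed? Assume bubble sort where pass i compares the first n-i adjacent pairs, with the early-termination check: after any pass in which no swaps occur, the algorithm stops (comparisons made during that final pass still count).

Pass 1: compare adjacent pairs (0,1)..(3,4) = 4 comparison(s), 3 swap(s) -> [11, -3, 1, 15, 17]
Pass 2: compare adjacent pairs (0,1)..(2,3) = 3 comparison(s), 2 swap(s) -> [-3, 1, 11, 15, 17]
Pass 3: compare adjacent pairs (0,1)..(1,2) = 2 comparison(s), 0 swap(s) -> [-3, 1, 11, 15, 17]
No swaps in this pass, so bubble sort stops here.
Total comparisons: 4 + 3 + 2 = 9


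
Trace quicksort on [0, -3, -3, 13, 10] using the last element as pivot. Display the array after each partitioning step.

Partition 1: pivot=10 at index 3 -> [0, -3, -3, 10, 13]
Partition 2: pivot=-3 at index 1 -> [-3, -3, 0, 10, 13]


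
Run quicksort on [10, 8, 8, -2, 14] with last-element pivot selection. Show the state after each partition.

Partition 1: pivot=14 at index 4 -> [10, 8, 8, -2, 14]
Partition 2: pivot=-2 at index 0 -> [-2, 8, 8, 10, 14]
Partition 3: pivot=10 at index 3 -> [-2, 8, 8, 10, 14]
Partition 4: pivot=8 at index 2 -> [-2, 8, 8, 10, 14]


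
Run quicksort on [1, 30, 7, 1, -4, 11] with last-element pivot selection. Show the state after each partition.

Partition 1: pivot=11 at index 4 -> [1, 7, 1, -4, 11, 30]
Partition 2: pivot=-4 at index 0 -> [-4, 7, 1, 1, 11, 30]
Partition 3: pivot=1 at index 2 -> [-4, 1, 1, 7, 11, 30]


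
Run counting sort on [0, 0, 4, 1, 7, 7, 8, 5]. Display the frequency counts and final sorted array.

Count array: [2, 1, 0, 0, 1, 1, 0, 2, 1]
(count[i] = number of elements equal to i)
Cumulative count: [2, 3, 3, 3, 4, 5, 5, 7, 8]
Sorted: [0, 0, 1, 4, 5, 7, 7, 8]


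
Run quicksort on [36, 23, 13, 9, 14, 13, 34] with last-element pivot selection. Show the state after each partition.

Partition 1: pivot=34 at index 5 -> [23, 13, 9, 14, 13, 34, 36]
Partition 2: pivot=13 at index 2 -> [13, 9, 13, 14, 23, 34, 36]
Partition 3: pivot=9 at index 0 -> [9, 13, 13, 14, 23, 34, 36]
Partition 4: pivot=23 at index 4 -> [9, 13, 13, 14, 23, 34, 36]


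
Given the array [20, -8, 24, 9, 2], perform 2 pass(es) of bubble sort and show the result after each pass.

After pass 1: [-8, 20, 9, 2, 24] (3 swaps)
After pass 2: [-8, 9, 2, 20, 24] (2 swaps)
Total swaps: 5


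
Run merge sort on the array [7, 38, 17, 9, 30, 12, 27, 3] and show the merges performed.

Divide and conquer:
  Merge [7] + [38] -> [7, 38]
  Merge [17] + [9] -> [9, 17]
  Merge [7, 38] + [9, 17] -> [7, 9, 17, 38]
  Merge [30] + [12] -> [12, 30]
  Merge [27] + [3] -> [3, 27]
  Merge [12, 30] + [3, 27] -> [3, 12, 27, 30]
  Merge [7, 9, 17, 38] + [3, 12, 27, 30] -> [3, 7, 9, 12, 17, 27, 30, 38]


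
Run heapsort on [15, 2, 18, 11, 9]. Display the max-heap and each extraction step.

Build heap: [18, 11, 15, 2, 9]
Extract 18: [15, 11, 9, 2, 18]
Extract 15: [11, 2, 9, 15, 18]
Extract 11: [9, 2, 11, 15, 18]
Extract 9: [2, 9, 11, 15, 18]


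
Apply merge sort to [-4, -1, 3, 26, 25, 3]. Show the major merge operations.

Divide and conquer:
  Merge [-1] + [3] -> [-1, 3]
  Merge [-4] + [-1, 3] -> [-4, -1, 3]
  Merge [25] + [3] -> [3, 25]
  Merge [26] + [3, 25] -> [3, 25, 26]
  Merge [-4, -1, 3] + [3, 25, 26] -> [-4, -1, 3, 3, 25, 26]


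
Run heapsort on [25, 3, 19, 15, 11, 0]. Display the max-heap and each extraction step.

Build heap: [25, 15, 19, 3, 11, 0]
Extract 25: [19, 15, 0, 3, 11, 25]
Extract 19: [15, 11, 0, 3, 19, 25]
Extract 15: [11, 3, 0, 15, 19, 25]
Extract 11: [3, 0, 11, 15, 19, 25]
Extract 3: [0, 3, 11, 15, 19, 25]


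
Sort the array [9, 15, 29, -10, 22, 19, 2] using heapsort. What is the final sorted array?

Build heap: [29, 22, 19, -10, 15, 9, 2]
Extract 29: [22, 15, 19, -10, 2, 9, 29]
Extract 22: [19, 15, 9, -10, 2, 22, 29]
Extract 19: [15, 2, 9, -10, 19, 22, 29]
Extract 15: [9, 2, -10, 15, 19, 22, 29]
Extract 9: [2, -10, 9, 15, 19, 22, 29]
Extract 2: [-10, 2, 9, 15, 19, 22, 29]


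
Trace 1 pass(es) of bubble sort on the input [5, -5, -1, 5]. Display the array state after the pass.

After pass 1: [-5, -1, 5, 5] (2 swaps)
Total swaps: 2


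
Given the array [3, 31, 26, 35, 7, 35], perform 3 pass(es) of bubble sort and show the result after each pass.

After pass 1: [3, 26, 31, 7, 35, 35] (2 swaps)
After pass 2: [3, 26, 7, 31, 35, 35] (1 swaps)
After pass 3: [3, 7, 26, 31, 35, 35] (1 swaps)
Total swaps: 4


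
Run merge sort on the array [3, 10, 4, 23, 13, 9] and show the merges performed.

Divide and conquer:
  Merge [10] + [4] -> [4, 10]
  Merge [3] + [4, 10] -> [3, 4, 10]
  Merge [13] + [9] -> [9, 13]
  Merge [23] + [9, 13] -> [9, 13, 23]
  Merge [3, 4, 10] + [9, 13, 23] -> [3, 4, 9, 10, 13, 23]


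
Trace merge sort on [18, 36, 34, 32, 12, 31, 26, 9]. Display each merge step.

Divide and conquer:
  Merge [18] + [36] -> [18, 36]
  Merge [34] + [32] -> [32, 34]
  Merge [18, 36] + [32, 34] -> [18, 32, 34, 36]
  Merge [12] + [31] -> [12, 31]
  Merge [26] + [9] -> [9, 26]
  Merge [12, 31] + [9, 26] -> [9, 12, 26, 31]
  Merge [18, 32, 34, 36] + [9, 12, 26, 31] -> [9, 12, 18, 26, 31, 32, 34, 36]


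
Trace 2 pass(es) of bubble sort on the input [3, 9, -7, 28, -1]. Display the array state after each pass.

After pass 1: [3, -7, 9, -1, 28] (2 swaps)
After pass 2: [-7, 3, -1, 9, 28] (2 swaps)
Total swaps: 4


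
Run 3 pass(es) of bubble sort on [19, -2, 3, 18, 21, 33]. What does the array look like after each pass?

After pass 1: [-2, 3, 18, 19, 21, 33] (3 swaps)
After pass 2: [-2, 3, 18, 19, 21, 33] (0 swaps)
After pass 3: [-2, 3, 18, 19, 21, 33] (0 swaps)
Total swaps: 3


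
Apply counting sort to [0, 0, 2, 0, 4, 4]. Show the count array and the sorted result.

Count array: [3, 0, 1, 0, 2]
(count[i] = number of elements equal to i)
Cumulative count: [3, 3, 4, 4, 6]
Sorted: [0, 0, 0, 2, 4, 4]


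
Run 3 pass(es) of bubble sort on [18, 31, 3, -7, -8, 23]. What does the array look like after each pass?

After pass 1: [18, 3, -7, -8, 23, 31] (4 swaps)
After pass 2: [3, -7, -8, 18, 23, 31] (3 swaps)
After pass 3: [-7, -8, 3, 18, 23, 31] (2 swaps)
Total swaps: 9


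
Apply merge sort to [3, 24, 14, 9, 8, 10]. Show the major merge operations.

Divide and conquer:
  Merge [24] + [14] -> [14, 24]
  Merge [3] + [14, 24] -> [3, 14, 24]
  Merge [8] + [10] -> [8, 10]
  Merge [9] + [8, 10] -> [8, 9, 10]
  Merge [3, 14, 24] + [8, 9, 10] -> [3, 8, 9, 10, 14, 24]


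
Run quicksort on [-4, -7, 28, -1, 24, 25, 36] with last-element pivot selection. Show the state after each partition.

Partition 1: pivot=36 at index 6 -> [-4, -7, 28, -1, 24, 25, 36]
Partition 2: pivot=25 at index 4 -> [-4, -7, -1, 24, 25, 28, 36]
Partition 3: pivot=24 at index 3 -> [-4, -7, -1, 24, 25, 28, 36]
Partition 4: pivot=-1 at index 2 -> [-4, -7, -1, 24, 25, 28, 36]
Partition 5: pivot=-7 at index 0 -> [-7, -4, -1, 24, 25, 28, 36]


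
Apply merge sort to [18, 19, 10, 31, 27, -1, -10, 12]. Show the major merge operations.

Divide and conquer:
  Merge [18] + [19] -> [18, 19]
  Merge [10] + [31] -> [10, 31]
  Merge [18, 19] + [10, 31] -> [10, 18, 19, 31]
  Merge [27] + [-1] -> [-1, 27]
  Merge [-10] + [12] -> [-10, 12]
  Merge [-1, 27] + [-10, 12] -> [-10, -1, 12, 27]
  Merge [10, 18, 19, 31] + [-10, -1, 12, 27] -> [-10, -1, 10, 12, 18, 19, 27, 31]


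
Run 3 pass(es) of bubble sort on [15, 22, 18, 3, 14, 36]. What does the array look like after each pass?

After pass 1: [15, 18, 3, 14, 22, 36] (3 swaps)
After pass 2: [15, 3, 14, 18, 22, 36] (2 swaps)
After pass 3: [3, 14, 15, 18, 22, 36] (2 swaps)
Total swaps: 7


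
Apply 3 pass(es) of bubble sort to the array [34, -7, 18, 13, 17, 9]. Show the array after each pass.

After pass 1: [-7, 18, 13, 17, 9, 34] (5 swaps)
After pass 2: [-7, 13, 17, 9, 18, 34] (3 swaps)
After pass 3: [-7, 13, 9, 17, 18, 34] (1 swaps)
Total swaps: 9


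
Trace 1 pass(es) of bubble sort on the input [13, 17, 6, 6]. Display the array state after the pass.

After pass 1: [13, 6, 6, 17] (2 swaps)
Total swaps: 2


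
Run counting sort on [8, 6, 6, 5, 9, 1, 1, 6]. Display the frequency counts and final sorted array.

Count array: [0, 2, 0, 0, 0, 1, 3, 0, 1, 1]
(count[i] = number of elements equal to i)
Cumulative count: [0, 2, 2, 2, 2, 3, 6, 6, 7, 8]
Sorted: [1, 1, 5, 6, 6, 6, 8, 9]


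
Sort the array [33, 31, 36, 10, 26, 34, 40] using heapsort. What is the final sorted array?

Build heap: [40, 31, 36, 10, 26, 34, 33]
Extract 40: [36, 31, 34, 10, 26, 33, 40]
Extract 36: [34, 31, 33, 10, 26, 36, 40]
Extract 34: [33, 31, 26, 10, 34, 36, 40]
Extract 33: [31, 10, 26, 33, 34, 36, 40]
Extract 31: [26, 10, 31, 33, 34, 36, 40]
Extract 26: [10, 26, 31, 33, 34, 36, 40]


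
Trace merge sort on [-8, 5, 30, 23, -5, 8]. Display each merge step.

Divide and conquer:
  Merge [5] + [30] -> [5, 30]
  Merge [-8] + [5, 30] -> [-8, 5, 30]
  Merge [-5] + [8] -> [-5, 8]
  Merge [23] + [-5, 8] -> [-5, 8, 23]
  Merge [-8, 5, 30] + [-5, 8, 23] -> [-8, -5, 5, 8, 23, 30]


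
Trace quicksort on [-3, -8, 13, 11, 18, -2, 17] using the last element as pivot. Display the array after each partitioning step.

Partition 1: pivot=17 at index 5 -> [-3, -8, 13, 11, -2, 17, 18]
Partition 2: pivot=-2 at index 2 -> [-3, -8, -2, 11, 13, 17, 18]
Partition 3: pivot=-8 at index 0 -> [-8, -3, -2, 11, 13, 17, 18]
Partition 4: pivot=13 at index 4 -> [-8, -3, -2, 11, 13, 17, 18]


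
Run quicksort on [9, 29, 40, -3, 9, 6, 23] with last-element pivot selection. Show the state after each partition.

Partition 1: pivot=23 at index 4 -> [9, -3, 9, 6, 23, 29, 40]
Partition 2: pivot=6 at index 1 -> [-3, 6, 9, 9, 23, 29, 40]
Partition 3: pivot=9 at index 3 -> [-3, 6, 9, 9, 23, 29, 40]
Partition 4: pivot=40 at index 6 -> [-3, 6, 9, 9, 23, 29, 40]


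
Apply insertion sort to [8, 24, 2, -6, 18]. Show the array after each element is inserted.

First element 8 is already 'sorted'
Insert 24: shifted 0 elements -> [8, 24, 2, -6, 18]
Insert 2: shifted 2 elements -> [2, 8, 24, -6, 18]
Insert -6: shifted 3 elements -> [-6, 2, 8, 24, 18]
Insert 18: shifted 1 elements -> [-6, 2, 8, 18, 24]


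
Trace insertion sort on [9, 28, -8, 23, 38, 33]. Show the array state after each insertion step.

First element 9 is already 'sorted'
Insert 28: shifted 0 elements -> [9, 28, -8, 23, 38, 33]
Insert -8: shifted 2 elements -> [-8, 9, 28, 23, 38, 33]
Insert 23: shifted 1 elements -> [-8, 9, 23, 28, 38, 33]
Insert 38: shifted 0 elements -> [-8, 9, 23, 28, 38, 33]
Insert 33: shifted 1 elements -> [-8, 9, 23, 28, 33, 38]


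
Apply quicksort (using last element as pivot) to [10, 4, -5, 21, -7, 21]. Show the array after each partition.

Partition 1: pivot=21 at index 5 -> [10, 4, -5, 21, -7, 21]
Partition 2: pivot=-7 at index 0 -> [-7, 4, -5, 21, 10, 21]
Partition 3: pivot=10 at index 3 -> [-7, 4, -5, 10, 21, 21]
Partition 4: pivot=-5 at index 1 -> [-7, -5, 4, 10, 21, 21]


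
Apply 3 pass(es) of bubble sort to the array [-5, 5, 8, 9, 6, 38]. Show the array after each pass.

After pass 1: [-5, 5, 8, 6, 9, 38] (1 swaps)
After pass 2: [-5, 5, 6, 8, 9, 38] (1 swaps)
After pass 3: [-5, 5, 6, 8, 9, 38] (0 swaps)
Total swaps: 2


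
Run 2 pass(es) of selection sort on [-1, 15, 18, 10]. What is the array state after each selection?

Pass 1: Select minimum -1 at index 0, swap -> [-1, 15, 18, 10]
Pass 2: Select minimum 10 at index 3, swap -> [-1, 10, 18, 15]


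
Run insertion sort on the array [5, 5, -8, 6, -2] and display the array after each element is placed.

First element 5 is already 'sorted'
Insert 5: shifted 0 elements -> [5, 5, -8, 6, -2]
Insert -8: shifted 2 elements -> [-8, 5, 5, 6, -2]
Insert 6: shifted 0 elements -> [-8, 5, 5, 6, -2]
Insert -2: shifted 3 elements -> [-8, -2, 5, 5, 6]


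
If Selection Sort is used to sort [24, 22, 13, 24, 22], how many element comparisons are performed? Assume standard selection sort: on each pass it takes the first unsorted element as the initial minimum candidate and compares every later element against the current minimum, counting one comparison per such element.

Pass 1: scan indices 1..4 for the minimum = 4 comparison(s); min is 13, place at index 0 -> [13, 22, 24, 24, 22]
Pass 2: scan indices 2..4 for the minimum = 3 comparison(s); min is 22, place at index 1 -> [13, 22, 24, 24, 22]
Pass 3: scan indices 3..4 for the minimum = 2 comparison(s); min is 22, place at index 2 -> [13, 22, 22, 24, 24]
Pass 4: scan indices 4..4 for the minimum = 1 comparison(s); min is 24, place at index 3 -> [13, 22, 22, 24, 24]
Selection sort always scans the whole unsorted suffix, so the count is (n-1) + (n-2) + ... + 1 = n(n-1)/2 = 5*4/2 = 10 regardless of the input order.
Total comparisons: 4 + 3 + 2 + 1 = 10


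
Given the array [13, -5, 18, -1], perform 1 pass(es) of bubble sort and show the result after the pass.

After pass 1: [-5, 13, -1, 18] (2 swaps)
Total swaps: 2


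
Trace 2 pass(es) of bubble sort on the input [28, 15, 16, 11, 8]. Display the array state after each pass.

After pass 1: [15, 16, 11, 8, 28] (4 swaps)
After pass 2: [15, 11, 8, 16, 28] (2 swaps)
Total swaps: 6


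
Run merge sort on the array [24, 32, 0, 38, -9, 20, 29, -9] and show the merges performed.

Divide and conquer:
  Merge [24] + [32] -> [24, 32]
  Merge [0] + [38] -> [0, 38]
  Merge [24, 32] + [0, 38] -> [0, 24, 32, 38]
  Merge [-9] + [20] -> [-9, 20]
  Merge [29] + [-9] -> [-9, 29]
  Merge [-9, 20] + [-9, 29] -> [-9, -9, 20, 29]
  Merge [0, 24, 32, 38] + [-9, -9, 20, 29] -> [-9, -9, 0, 20, 24, 29, 32, 38]


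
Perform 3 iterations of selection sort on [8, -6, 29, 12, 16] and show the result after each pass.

Pass 1: Select minimum -6 at index 1, swap -> [-6, 8, 29, 12, 16]
Pass 2: Select minimum 8 at index 1, swap -> [-6, 8, 29, 12, 16]
Pass 3: Select minimum 12 at index 3, swap -> [-6, 8, 12, 29, 16]


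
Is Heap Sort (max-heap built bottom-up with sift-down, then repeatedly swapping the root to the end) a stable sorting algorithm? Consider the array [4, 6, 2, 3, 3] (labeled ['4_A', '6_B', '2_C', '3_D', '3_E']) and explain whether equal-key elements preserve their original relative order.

Trace Heap Sort on the labeled array (the key is the number; the letter only tracks identity):
  Build max-heap: [6_B, 4_A, 2_C, 3_D, 3_E]
  Swap root 6_B to index 4, re-heapify first 4 -> [4_A, 3_E, 2_C, 3_D, 6_B]
  Swap root 4_A to index 3, re-heapify first 3 -> [3_D, 3_E, 2_C, 4_A, 6_B]
  Swap root 3_D to index 2, re-heapify first 2 -> [3_E, 2_C, 3_D, 4_A, 6_B]
  Swap root 3_E to index 1, re-heapify first 1 -> [2_C, 3_E, 3_D, 4_A, 6_B]
Final order: [2_C, 3_E, 3_D, 4_A, 6_B]
Equal keys:
  value 3: originally 3_D, 3_E; after sorting 3_E, 3_D -> order changed
Equal keys were reordered, so Heap Sort is not stable: heap construction and root-to-end swaps move elements without regard to the original order of equal keys. (One such input is enough; an unstable sort may happen to preserve order on other inputs, but it gives no guarantee.)
Answer: Not stable


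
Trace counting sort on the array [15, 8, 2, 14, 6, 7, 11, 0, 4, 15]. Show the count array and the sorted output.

Count array: [1, 0, 1, 0, 1, 0, 1, 1, 1, 0, 0, 1, 0, 0, 1, 2]
(count[i] = number of elements equal to i)
Cumulative count: [1, 1, 2, 2, 3, 3, 4, 5, 6, 6, 6, 7, 7, 7, 8, 10]
Sorted: [0, 2, 4, 6, 7, 8, 11, 14, 15, 15]


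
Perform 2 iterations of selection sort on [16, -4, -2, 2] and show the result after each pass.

Pass 1: Select minimum -4 at index 1, swap -> [-4, 16, -2, 2]
Pass 2: Select minimum -2 at index 2, swap -> [-4, -2, 16, 2]


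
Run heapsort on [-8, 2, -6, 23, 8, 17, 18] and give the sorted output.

Build heap: [23, 8, 18, 2, -8, 17, -6]
Extract 23: [18, 8, 17, 2, -8, -6, 23]
Extract 18: [17, 8, -6, 2, -8, 18, 23]
Extract 17: [8, 2, -6, -8, 17, 18, 23]
Extract 8: [2, -8, -6, 8, 17, 18, 23]
Extract 2: [-6, -8, 2, 8, 17, 18, 23]
Extract -6: [-8, -6, 2, 8, 17, 18, 23]


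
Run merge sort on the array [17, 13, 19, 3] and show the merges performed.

Divide and conquer:
  Merge [17] + [13] -> [13, 17]
  Merge [19] + [3] -> [3, 19]
  Merge [13, 17] + [3, 19] -> [3, 13, 17, 19]


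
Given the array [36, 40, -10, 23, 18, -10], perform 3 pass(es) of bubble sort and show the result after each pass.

After pass 1: [36, -10, 23, 18, -10, 40] (4 swaps)
After pass 2: [-10, 23, 18, -10, 36, 40] (4 swaps)
After pass 3: [-10, 18, -10, 23, 36, 40] (2 swaps)
Total swaps: 10


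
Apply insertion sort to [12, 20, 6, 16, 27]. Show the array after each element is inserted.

First element 12 is already 'sorted'
Insert 20: shifted 0 elements -> [12, 20, 6, 16, 27]
Insert 6: shifted 2 elements -> [6, 12, 20, 16, 27]
Insert 16: shifted 1 elements -> [6, 12, 16, 20, 27]
Insert 27: shifted 0 elements -> [6, 12, 16, 20, 27]


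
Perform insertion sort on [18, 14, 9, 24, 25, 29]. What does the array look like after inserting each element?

First element 18 is already 'sorted'
Insert 14: shifted 1 elements -> [14, 18, 9, 24, 25, 29]
Insert 9: shifted 2 elements -> [9, 14, 18, 24, 25, 29]
Insert 24: shifted 0 elements -> [9, 14, 18, 24, 25, 29]
Insert 25: shifted 0 elements -> [9, 14, 18, 24, 25, 29]
Insert 29: shifted 0 elements -> [9, 14, 18, 24, 25, 29]


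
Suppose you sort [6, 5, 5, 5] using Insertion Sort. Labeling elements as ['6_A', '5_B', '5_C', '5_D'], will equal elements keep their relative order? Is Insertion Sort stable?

Trace Insertion Sort on the labeled array (the key is the number; the letter only tracks identity):
  Insert 5_B at index 0: [5_B, 6_A, 5_C, 5_D]
  Insert 5_C at index 1: [5_B, 5_C, 6_A, 5_D]
  Insert 5_D at index 2: [5_B, 5_C, 5_D, 6_A]
Final order: [5_B, 5_C, 5_D, 6_A]
Equal keys:
  value 5: originally 5_B, 5_C, 5_D; after sorting 5_B, 5_C, 5_D -> order preserved
All equal keys kept their original relative order. Insertion Sort is stable: elements are shifted only while they are strictly greater than the key, so a key is inserted after any equal elements already placed.
Answer: Stable


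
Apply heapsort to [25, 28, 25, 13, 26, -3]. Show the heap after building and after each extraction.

Build heap: [28, 26, 25, 13, 25, -3]
Extract 28: [26, 25, 25, 13, -3, 28]
Extract 26: [25, 13, 25, -3, 26, 28]
Extract 25: [25, 13, -3, 25, 26, 28]
Extract 25: [13, -3, 25, 25, 26, 28]
Extract 13: [-3, 13, 25, 25, 26, 28]


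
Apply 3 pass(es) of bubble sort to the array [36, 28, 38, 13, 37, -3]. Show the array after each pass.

After pass 1: [28, 36, 13, 37, -3, 38] (4 swaps)
After pass 2: [28, 13, 36, -3, 37, 38] (2 swaps)
After pass 3: [13, 28, -3, 36, 37, 38] (2 swaps)
Total swaps: 8
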